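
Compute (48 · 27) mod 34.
Reduce the factors first: 48 ≡ 14 (mod 34), so 48 · 27 ≡ 14 · 27 (mod 34). 14 · 27 = 378. Dividing by 34: 378 = 11·34 + 4. So (48 · 27) mod 34 = 4.

Final answer: 4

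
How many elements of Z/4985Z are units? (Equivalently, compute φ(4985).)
Z/4985Z has φ(4985) = 3984 units

An element a ∈ Z/4985Z is a unit iff gcd(a, 4985) = 1, so the number of units is φ(4985). φ is multiplicative, with φ(p^e) = p^e − p^(e−1). Factorise 4985 = 5 · 997. Then
  φ(4985) = (5 − 1) · (997 − 1) = 4 · 996 = 3984.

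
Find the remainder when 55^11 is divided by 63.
55

Use repeated squaring. Binary(11) = 1011. Walk through the bits of the exponent 11 left-to-right: at each bit after the leading one, square the running value, then multiply by 55 if the bit is 1 (always reducing mod 63):
  bit 1 = 1 (leading): start with 55.
  bit 2 = 0: square 55^2 = 3025 ≡ 1 (mod 63).
  bit 3 = 1: square 1^2 = 1; bit is 1, so multiply 1·55 = 55 (mod 63).
  bit 4 = 1: square 55^2 = 3025 ≡ 1; bit is 1, so multiply 1·55 = 55 (mod 63).
Final value: 55^11 ≡ 55 (mod 63).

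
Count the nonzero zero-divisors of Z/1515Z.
In Z/1515Z each nonzero element is either a unit (gcd with 1515 is 1) or a zero-divisor (gcd > 1). The number of units is φ(1515): factorise 1515 = 3 · 5 · 101, so φ(1515) = (3 − 1) · (5 − 1) · (101 − 1) = 2 · 4 · 100 = 800. The nonzero elements number 1515 − 1 = 1514. Hence the nonzero zero-divisors number 1514 − 800 = 714.

Final answer: Z/1515Z has 714 nonzero zero-divisors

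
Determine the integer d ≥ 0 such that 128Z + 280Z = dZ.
In the PID Z, (a, b) is generated by gcd(a, b). Compute gcd(280, 128) with the extended Euclidean algorithm, tracking rows (r, s, t) with s·280 + t·128 = r:
  row A: (280, 1, 0)   [1·280 + 0·128 = 280]
  row B: (128, 0, 1)   [0·280 + 1·128 = 128]
  280 = 2·128 + 24   → row C = row A − 2·row B = (24, 1, −2)   [check: 1·280 − 2·128 = 24]
  128 = 5·24 + 8   → row D = row B − 5·row C = (8, −5, 11)   [check: −5·280 + 11·128 = 8]
  24 = 3·8 + 0   → remainder 0, stop. gcd = 8 (last nonzero row D).
So gcd(128, 280) = 8, with Bézout identity −5·280 + 11·128 = 8. Containment (⊇): the Bézout identity exhibits 8 as an element of (128, 280), giving (8) ⊆ (128, 280). Containment (⊆): since 8 | 128 and 8 | 280 (128 = 8·16, 280 = 8·35), every Z-linear combination of 128 and 280 is divisible by 8, so (128, 280) ⊆ (8). Therefore (128, 280) = (8), d = 8.

Final answer: (128, 280) = (8); d = 8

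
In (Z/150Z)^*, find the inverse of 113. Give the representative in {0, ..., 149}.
113^(−1) ≡ 77 (mod 150)

Apply the extended Euclidean algorithm to (150, 113), tracking rows (r, s, t) with s·150 + t·113 = r. Each division r_prev = q·r_cur + r_new produces the new row as (previous row) − q·(current row):
  row A: (150, 1, 0)   [1·150 + 0·113 = 150]
  row B: (113, 0, 1)   [0·150 + 1·113 = 113]
  150 = 1·113 + 37   → row C = row A − 1·row B = (37, 1, −1)   [check: 1·150 − 1·113 = 37]
  113 = 3·37 + 2   → row D = row B − 3·row C = (2, −3, 4)   [check: −3·150 + 4·113 = 2]
  37 = 18·2 + 1   → row E = row C − 18·row D = (1, 55, −73)   [check: 55·150 − 73·113 = 1]
  2 = 2·1 + 0   → remainder 0, stop. gcd = 1 (last nonzero row E).
The gcd is 1, so 113 is invertible mod 150. The last nonzero row gives 55·150 − 73·113 = 1, so t = −73. So 113^(−1) ≡ −73 ≡ 77 (mod 150). Verify: 113 · 77 = 8701 ≡ 1 (mod 150). ✓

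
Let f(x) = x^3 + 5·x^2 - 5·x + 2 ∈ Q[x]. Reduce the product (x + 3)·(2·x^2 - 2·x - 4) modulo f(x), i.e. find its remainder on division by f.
First multiply in Q[x] without reducing: a · b = 2·x^3 + 4·x^2 - 10·x - 12. Now divide by f(x) = x^3 + 5·x^2 - 5·x + 2, eliminating the leading term at each step:
  leading term 2·x^3: subtract (2)·f(x) = 2·x^3 + 10·x^2 - 10·x + 4, leaving -6·x^2 - 16
The degree is now < 3, so this is the remainder. Hence a · b ≡ -6·x^2 - 16 in Q[x]/(f).

Final answer: a · b ≡ -6·x^2 - 16 (mod f(x))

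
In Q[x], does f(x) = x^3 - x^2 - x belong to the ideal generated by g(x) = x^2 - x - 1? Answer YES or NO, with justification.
YES

In Q[x] the ideal (g) consists of all multiples of g, so f ∈ (g) iff g | f, i.e. iff the remainder of f on division by g is 0. Divide f by g (g is monic, so eliminate the leading term of the running remainder at each step):
  leading term x^3: subtract (x)·g(x) = x^3 - x^2 - x, leaving 0
The remainder is 0, so f(x) = g(x) · h(x) with h(x) = x. Hence g | f, i.e. f ∈ (g).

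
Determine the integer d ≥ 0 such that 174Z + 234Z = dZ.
In the PID Z, (a, b) is generated by gcd(a, b). Compute gcd(234, 174) with the extended Euclidean algorithm, tracking rows (r, s, t) with s·234 + t·174 = r:
  row A: (234, 1, 0)   [1·234 + 0·174 = 234]
  row B: (174, 0, 1)   [0·234 + 1·174 = 174]
  234 = 1·174 + 60   → row C = row A − 1·row B = (60, 1, −1)   [check: 1·234 − 1·174 = 60]
  174 = 2·60 + 54   → row D = row B − 2·row C = (54, −2, 3)   [check: −2·234 + 3·174 = 54]
  60 = 1·54 + 6   → row E = row C − 1·row D = (6, 3, −4)   [check: 3·234 − 4·174 = 6]
  54 = 9·6 + 0   → remainder 0, stop. gcd = 6 (last nonzero row E).
So gcd(174, 234) = 6, with Bézout identity 3·234 − 4·174 = 6. Containment (⊇): the Bézout identity exhibits 6 as an element of (174, 234), giving (6) ⊆ (174, 234). Containment (⊆): since 6 | 174 and 6 | 234 (174 = 6·29, 234 = 6·39), every Z-linear combination of 174 and 234 is divisible by 6, so (174, 234) ⊆ (6). Therefore (174, 234) = (6), d = 6.

Final answer: (174, 234) = (6); d = 6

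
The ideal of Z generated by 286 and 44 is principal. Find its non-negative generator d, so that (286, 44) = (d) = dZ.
In the PID Z, (a, b) is generated by gcd(a, b). Compute gcd(286, 44) with the extended Euclidean algorithm, tracking rows (r, s, t) with s·286 + t·44 = r:
  row A: (286, 1, 0)   [1·286 + 0·44 = 286]
  row B: (44, 0, 1)   [0·286 + 1·44 = 44]
  286 = 6·44 + 22   → row C = row A − 6·row B = (22, 1, −6)   [check: 1·286 − 6·44 = 22]
  44 = 2·22 + 0   → remainder 0, stop. gcd = 22 (last nonzero row C).
So gcd(286, 44) = 22, with Bézout identity 1·286 − 6·44 = 22. Containment (⊇): the Bézout identity exhibits 22 as an element of (286, 44), giving (22) ⊆ (286, 44). Containment (⊆): since 22 | 286 and 22 | 44 (286 = 22·13, 44 = 22·2), every Z-linear combination of 286 and 44 is divisible by 22, so (286, 44) ⊆ (22). Therefore (286, 44) = (22), d = 22.

Final answer: (286, 44) = (22); d = 22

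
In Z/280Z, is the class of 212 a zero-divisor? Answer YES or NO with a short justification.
gcd(212, 280) = 4 > 1, so 212 is not a unit in Z/280Z. In Z/nZ every nonzero non-unit is a zero-divisor: explicitly, take b = 280/gcd = 70 ≠ 0 (mod 280); then 212·70 = 14840 = 53·280, i.e. 212·70 ≡ 0 (mod 280). So 212 is a zero-divisor.

Final answer: YES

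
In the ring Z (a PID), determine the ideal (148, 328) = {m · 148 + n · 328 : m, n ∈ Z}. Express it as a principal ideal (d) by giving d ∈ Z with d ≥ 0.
In the PID Z, (a, b) is generated by gcd(a, b). Compute gcd(328, 148) with the extended Euclidean algorithm, tracking rows (r, s, t) with s·328 + t·148 = r:
  row A: (328, 1, 0)   [1·328 + 0·148 = 328]
  row B: (148, 0, 1)   [0·328 + 1·148 = 148]
  328 = 2·148 + 32   → row C = row A − 2·row B = (32, 1, −2)   [check: 1·328 − 2·148 = 32]
  148 = 4·32 + 20   → row D = row B − 4·row C = (20, −4, 9)   [check: −4·328 + 9·148 = 20]
  32 = 1·20 + 12   → row E = row C − 1·row D = (12, 5, −11)   [check: 5·328 − 11·148 = 12]
  20 = 1·12 + 8   → row F = row D − 1·row E = (8, −9, 20)   [check: −9·328 + 20·148 = 8]
  12 = 1·8 + 4   → row G = row E − 1·row F = (4, 14, −31)   [check: 14·328 − 31·148 = 4]
  8 = 2·4 + 0   → remainder 0, stop. gcd = 4 (last nonzero row G).
So gcd(148, 328) = 4, with Bézout identity 14·328 − 31·148 = 4. Containment (⊇): the Bézout identity exhibits 4 as an element of (148, 328), giving (4) ⊆ (148, 328). Containment (⊆): since 4 | 148 and 4 | 328 (148 = 4·37, 328 = 4·82), every Z-linear combination of 148 and 328 is divisible by 4, so (148, 328) ⊆ (4). Therefore (148, 328) = (4), d = 4.

Final answer: (148, 328) = (4); d = 4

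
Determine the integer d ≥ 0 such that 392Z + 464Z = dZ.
(392, 464) = (8); d = 8

In the PID Z, (a, b) is generated by gcd(a, b). Compute gcd(464, 392) with the extended Euclidean algorithm, tracking rows (r, s, t) with s·464 + t·392 = r:
  row A: (464, 1, 0)   [1·464 + 0·392 = 464]
  row B: (392, 0, 1)   [0·464 + 1·392 = 392]
  464 = 1·392 + 72   → row C = row A − 1·row B = (72, 1, −1)   [check: 1·464 − 1·392 = 72]
  392 = 5·72 + 32   → row D = row B − 5·row C = (32, −5, 6)   [check: −5·464 + 6·392 = 32]
  72 = 2·32 + 8   → row E = row C − 2·row D = (8, 11, −13)   [check: 11·464 − 13·392 = 8]
  32 = 4·8 + 0   → remainder 0, stop. gcd = 8 (last nonzero row E).
So gcd(392, 464) = 8, with Bézout identity 11·464 − 13·392 = 8. Containment (⊇): the Bézout identity exhibits 8 as an element of (392, 464), giving (8) ⊆ (392, 464). Containment (⊆): since 8 | 392 and 8 | 464 (392 = 8·49, 464 = 8·58), every Z-linear combination of 392 and 464 is divisible by 8, so (392, 464) ⊆ (8). Therefore (392, 464) = (8), d = 8.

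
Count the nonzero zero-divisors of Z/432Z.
In Z/432Z each nonzero element is either a unit (gcd with 432 is 1) or a zero-divisor (gcd > 1). The number of units is φ(432): factorise 432 = 2^4 · 3^3, so φ(432) = (2^4 − 2^3) · (3^3 − 3^2) = 8 · 18 = 144. The nonzero elements number 432 − 1 = 431. Hence the nonzero zero-divisors number 431 − 144 = 287.

Final answer: Z/432Z has 287 nonzero zero-divisors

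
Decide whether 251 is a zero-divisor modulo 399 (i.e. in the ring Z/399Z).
gcd(251, 399) = 1, so 251 is a unit in Z/399Z (it has a multiplicative inverse). A unit cannot be a zero-divisor: if 251·b ≡ 0 then multiplying both sides by 251^(−1) gives b ≡ 0. So 251 is not a zero-divisor.

Final answer: NO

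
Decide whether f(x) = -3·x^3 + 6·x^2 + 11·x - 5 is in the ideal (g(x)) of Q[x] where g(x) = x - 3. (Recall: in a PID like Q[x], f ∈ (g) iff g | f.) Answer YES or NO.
In Q[x] the ideal (g) consists of all multiples of g, so f ∈ (g) iff g | f, i.e. iff the remainder of f on division by g is 0. Divide f by g (g is monic, so eliminate the leading term of the running remainder at each step):
  leading term -3·x^3: subtract (-3·x^2)·g(x) = -3·x^3 + 9·x^2, leaving -3·x^2 + 11·x - 5
  leading term -3·x^2: subtract (-3·x)·g(x) = -3·x^2 + 9·x, leaving 2·x - 5
  leading term 2·x: subtract (2)·g(x) = 2·x - 6, leaving 1
The remainder r(x) = 1 ≠ 0 (and deg r < deg g), so g ∤ f, i.e. f ∉ (g).

Final answer: NO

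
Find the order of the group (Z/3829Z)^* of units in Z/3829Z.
(Z/3829Z)^* consists of the classes a with gcd(a, 3829) = 1, so its order is φ(3829). φ is multiplicative, with φ(p^e) = p^e − p^(e−1). Factorise 3829 = 7 · 547. Then
  φ(3829) = (7 − 1) · (547 − 1) = 6 · 546 = 3276.
Thus |(Z/3829Z)^*| = 3276.

Final answer: |(Z/3829Z)^*| = 3276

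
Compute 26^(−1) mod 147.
26^(−1) ≡ 17 (mod 147)

Apply the extended Euclidean algorithm to (147, 26), tracking rows (r, s, t) with s·147 + t·26 = r. Each division r_prev = q·r_cur + r_new produces the new row as (previous row) − q·(current row):
  row A: (147, 1, 0)   [1·147 + 0·26 = 147]
  row B: (26, 0, 1)   [0·147 + 1·26 = 26]
  147 = 5·26 + 17   → row C = row A − 5·row B = (17, 1, −5)   [check: 1·147 − 5·26 = 17]
  26 = 1·17 + 9   → row D = row B − 1·row C = (9, −1, 6)   [check: −1·147 + 6·26 = 9]
  17 = 1·9 + 8   → row E = row C − 1·row D = (8, 2, −11)   [check: 2·147 − 11·26 = 8]
  9 = 1·8 + 1   → row F = row D − 1·row E = (1, −3, 17)   [check: −3·147 + 17·26 = 1]
  8 = 8·1 + 0   → remainder 0, stop. gcd = 1 (last nonzero row F).
The gcd is 1, so 26 is invertible mod 147. The last nonzero row gives −3·147 + 17·26 = 1, so t = 17. So 26^(−1) ≡ 17 (mod 147). Verify: 26 · 17 = 442 ≡ 1 (mod 147). ✓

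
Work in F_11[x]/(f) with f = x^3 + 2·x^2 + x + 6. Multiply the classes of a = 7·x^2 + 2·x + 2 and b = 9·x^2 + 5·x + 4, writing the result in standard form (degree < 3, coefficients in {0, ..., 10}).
a · b ≡ 7·x^2 + 10·x + 6 (mod f(x))

Multiply as integer polynomials: a · b = 63·x^4 + 53·x^3 + 56·x^2 + 18·x + 8. Reducing coefficients mod 11: a · b ≡ 8·x^4 + 9·x^3 + x^2 + 7·x + 8. Now divide by f(x) = x^3 + 2·x^2 + x + 6 in F_11[x], eliminating the leading term at each step:
  leading term 8·x^4: subtract (8·x)·f(x) = 8·x^4 + 5·x^3 + 8·x^2 + 4·x, leaving 4·x^3 + 4·x^2 + 3·x + 8 (coefficients mod 11)
  leading term 4·x^3: subtract (4)·f(x) = 4·x^3 + 8·x^2 + 4·x + 2, leaving 7·x^2 + 10·x + 6 (coefficients mod 11)
The degree is now < 3, so this is the remainder. Hence a · b ≡ 7·x^2 + 10·x + 6 in F_11[x]/(f).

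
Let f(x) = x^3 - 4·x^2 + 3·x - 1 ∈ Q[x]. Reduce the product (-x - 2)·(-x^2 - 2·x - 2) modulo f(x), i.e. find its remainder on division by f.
First multiply in Q[x] without reducing: a · b = x^3 + 4·x^2 + 6·x + 4. Now divide by f(x) = x^3 - 4·x^2 + 3·x - 1, eliminating the leading term at each step:
  leading term x^3: subtract (1)·f(x) = x^3 - 4·x^2 + 3·x - 1, leaving 8·x^2 + 3·x + 5
The degree is now < 3, so this is the remainder. Hence a · b ≡ 8·x^2 + 3·x + 5 in Q[x]/(f).

Final answer: a · b ≡ 8·x^2 + 3·x + 5 (mod f(x))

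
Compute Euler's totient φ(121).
φ is multiplicative, with φ(p^e) = p^e − p^(e−1). Factorise 121 = 11^2. Then
  φ(121) = (11^2 − 11^1) = 110 = 110.

Final answer: φ(121) = 110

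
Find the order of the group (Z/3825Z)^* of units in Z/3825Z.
(Z/3825Z)^* consists of the classes a with gcd(a, 3825) = 1, so its order is φ(3825). φ is multiplicative, with φ(p^e) = p^e − p^(e−1). Factorise 3825 = 3^2 · 5^2 · 17. Then
  φ(3825) = (3^2 − 3^1) · (5^2 − 5^1) · (17 − 1) = 6 · 20 · 16 = 1920.
Thus |(Z/3825Z)^*| = 1920.

Final answer: |(Z/3825Z)^*| = 1920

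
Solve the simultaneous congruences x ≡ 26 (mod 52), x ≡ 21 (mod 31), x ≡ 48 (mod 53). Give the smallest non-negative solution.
The moduli 52, 31, 53 are pairwise coprime, so by the CRT there is a unique solution mod 52·31·53 = 85436.
Solve by successive substitution. Start with x ≡ 26 (mod 52).
  Combine with x ≡ 21 (mod 31): write x = 26 + 52·t and require 26 + 52·t ≡ 21 (mod 31), i.e. 52·t ≡ 21 − 26 ≡ 26 (mod 31). Since 52^(−1) ≡ 3 (mod 31) (52 ≡ 21 (mod 31)), t ≡ 3·26 ≡ 16 (mod 31). So x ≡ 26 + 52·16 = 858 (mod 1612).
  Combine with x ≡ 48 (mod 53): write x = 858 + 1612·t and require 858 + 1612·t ≡ 48 (mod 53), i.e. 1612·t ≡ 48 − 858 ≡ 38 (mod 53). Since 1612^(−1) ≡ 41 (mod 53) (1612 ≡ 22 (mod 53)), t ≡ 41·38 ≡ 21 (mod 53). So x ≡ 858 + 1612·21 = 34710 (mod 85436).
Unique solution in [0, 85436): x = 34710.

Final answer: x ≡ 34710 (mod 85436); the representative in [0, 85436) is 34710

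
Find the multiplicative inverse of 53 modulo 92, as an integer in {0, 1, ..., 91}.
53^(−1) ≡ 33 (mod 92)

Apply the extended Euclidean algorithm to (92, 53), tracking rows (r, s, t) with s·92 + t·53 = r. Each division r_prev = q·r_cur + r_new produces the new row as (previous row) − q·(current row):
  row A: (92, 1, 0)   [1·92 + 0·53 = 92]
  row B: (53, 0, 1)   [0·92 + 1·53 = 53]
  92 = 1·53 + 39   → row C = row A − 1·row B = (39, 1, −1)   [check: 1·92 − 1·53 = 39]
  53 = 1·39 + 14   → row D = row B − 1·row C = (14, −1, 2)   [check: −1·92 + 2·53 = 14]
  39 = 2·14 + 11   → row E = row C − 2·row D = (11, 3, −5)   [check: 3·92 − 5·53 = 11]
  14 = 1·11 + 3   → row F = row D − 1·row E = (3, −4, 7)   [check: −4·92 + 7·53 = 3]
  11 = 3·3 + 2   → row G = row E − 3·row F = (2, 15, −26)   [check: 15·92 − 26·53 = 2]
  3 = 1·2 + 1   → row H = row F − 1·row G = (1, −19, 33)   [check: −19·92 + 33·53 = 1]
  2 = 2·1 + 0   → remainder 0, stop. gcd = 1 (last nonzero row H).
The gcd is 1, so 53 is invertible mod 92. The last nonzero row gives −19·92 + 33·53 = 1, so t = 33. So 53^(−1) ≡ 33 (mod 92). Verify: 53 · 33 = 1749 ≡ 1 (mod 92). ✓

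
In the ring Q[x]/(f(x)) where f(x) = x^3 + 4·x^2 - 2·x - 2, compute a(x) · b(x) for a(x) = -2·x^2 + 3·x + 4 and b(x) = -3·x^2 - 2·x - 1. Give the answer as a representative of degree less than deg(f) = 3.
First multiply in Q[x] without reducing: a · b = 6·x^4 - 5·x^3 - 16·x^2 - 11·x - 4. Now divide by f(x) = x^3 + 4·x^2 - 2·x - 2, eliminating the leading term at each step:
  leading term 6·x^4: subtract (6·x)·f(x) = 6·x^4 + 24·x^3 - 12·x^2 - 12·x, leaving -29·x^3 - 4·x^2 + x - 4
  leading term -29·x^3: subtract (-29)·f(x) = -29·x^3 - 116·x^2 + 58·x + 58, leaving 112·x^2 - 57·x - 62
The degree is now < 3, so this is the remainder. Hence a · b ≡ 112·x^2 - 57·x - 62 in Q[x]/(f).

Final answer: a · b ≡ 112·x^2 - 57·x - 62 (mod f(x))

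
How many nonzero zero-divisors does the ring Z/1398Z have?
In Z/1398Z each nonzero element is either a unit (gcd with 1398 is 1) or a zero-divisor (gcd > 1). The number of units is φ(1398): factorise 1398 = 2 · 3 · 233, so φ(1398) = (2 − 1) · (3 − 1) · (233 − 1) = 1 · 2 · 232 = 464. The nonzero elements number 1398 − 1 = 1397. Hence the nonzero zero-divisors number 1397 − 464 = 933.

Final answer: Z/1398Z has 933 nonzero zero-divisors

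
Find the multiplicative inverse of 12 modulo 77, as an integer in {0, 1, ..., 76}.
Apply the extended Euclidean algorithm to (77, 12), tracking rows (r, s, t) with s·77 + t·12 = r. Each division r_prev = q·r_cur + r_new produces the new row as (previous row) − q·(current row):
  row A: (77, 1, 0)   [1·77 + 0·12 = 77]
  row B: (12, 0, 1)   [0·77 + 1·12 = 12]
  77 = 6·12 + 5   → row C = row A − 6·row B = (5, 1, −6)   [check: 1·77 − 6·12 = 5]
  12 = 2·5 + 2   → row D = row B − 2·row C = (2, −2, 13)   [check: −2·77 + 13·12 = 2]
  5 = 2·2 + 1   → row E = row C − 2·row D = (1, 5, −32)   [check: 5·77 − 32·12 = 1]
  2 = 2·1 + 0   → remainder 0, stop. gcd = 1 (last nonzero row E).
The gcd is 1, so 12 is invertible mod 77. The last nonzero row gives 5·77 − 32·12 = 1, so t = −32. So 12^(−1) ≡ −32 ≡ 45 (mod 77). Verify: 12 · 45 = 540 ≡ 1 (mod 77). ✓

Final answer: 12^(−1) ≡ 45 (mod 77)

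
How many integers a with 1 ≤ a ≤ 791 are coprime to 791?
672

The number of a ∈ {1, ..., 791} with gcd(a, 791) = 1 is by definition Euler's totient φ(791). φ is multiplicative, with φ(p^e) = p^e − p^(e−1). Factorise 791 = 7 · 113. Then
  φ(791) = (7 − 1) · (113 − 1) = 6 · 112 = 672.
So there are 672 such integers.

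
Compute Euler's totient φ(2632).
φ(2632) = 1104

φ is multiplicative, with φ(p^e) = p^e − p^(e−1). Factorise 2632 = 2^3 · 7 · 47. Then
  φ(2632) = (2^3 − 2^2) · (7 − 1) · (47 − 1) = 4 · 6 · 46 = 1104.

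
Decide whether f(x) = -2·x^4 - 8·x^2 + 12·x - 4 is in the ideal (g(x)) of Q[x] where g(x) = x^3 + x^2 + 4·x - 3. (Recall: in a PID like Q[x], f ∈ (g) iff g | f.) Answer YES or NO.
NO

In Q[x] the ideal (g) consists of all multiples of g, so f ∈ (g) iff g | f, i.e. iff the remainder of f on division by g is 0. Divide f by g (g is monic, so eliminate the leading term of the running remainder at each step):
  leading term -2·x^4: subtract (-2·x)·g(x) = -2·x^4 - 2·x^3 - 8·x^2 + 6·x, leaving 2·x^3 + 6·x - 4
  leading term 2·x^3: subtract (2)·g(x) = 2·x^3 + 2·x^2 + 8·x - 6, leaving -2·x^2 - 2·x + 2
The remainder r(x) = -2·x^2 - 2·x + 2 ≠ 0 (and deg r < deg g), so g ∤ f, i.e. f ∉ (g).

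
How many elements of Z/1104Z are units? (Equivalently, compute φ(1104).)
Z/1104Z has φ(1104) = 352 units

An element a ∈ Z/1104Z is a unit iff gcd(a, 1104) = 1, so the number of units is φ(1104). φ is multiplicative, with φ(p^e) = p^e − p^(e−1). Factorise 1104 = 2^4 · 3 · 23. Then
  φ(1104) = (2^4 − 2^3) · (3 − 1) · (23 − 1) = 8 · 2 · 22 = 352.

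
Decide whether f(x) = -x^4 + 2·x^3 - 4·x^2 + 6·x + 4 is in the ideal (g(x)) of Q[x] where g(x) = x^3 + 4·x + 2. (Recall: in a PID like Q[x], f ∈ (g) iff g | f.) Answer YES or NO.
In Q[x] the ideal (g) consists of all multiples of g, so f ∈ (g) iff g | f, i.e. iff the remainder of f on division by g is 0. Divide f by g (g is monic, so eliminate the leading term of the running remainder at each step):
  leading term -x^4: subtract (-x)·g(x) = -x^4 - 4·x^2 - 2·x, leaving 2·x^3 + 8·x + 4
  leading term 2·x^3: subtract (2)·g(x) = 2·x^3 + 8·x + 4, leaving 0
The remainder is 0, so f(x) = g(x) · h(x) with h(x) = 2 - x. Hence g | f, i.e. f ∈ (g).

Final answer: YES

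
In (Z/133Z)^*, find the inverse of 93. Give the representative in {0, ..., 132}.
Apply the extended Euclidean algorithm to (133, 93), tracking rows (r, s, t) with s·133 + t·93 = r. Each division r_prev = q·r_cur + r_new produces the new row as (previous row) − q·(current row):
  row A: (133, 1, 0)   [1·133 + 0·93 = 133]
  row B: (93, 0, 1)   [0·133 + 1·93 = 93]
  133 = 1·93 + 40   → row C = row A − 1·row B = (40, 1, −1)   [check: 1·133 − 1·93 = 40]
  93 = 2·40 + 13   → row D = row B − 2·row C = (13, −2, 3)   [check: −2·133 + 3·93 = 13]
  40 = 3·13 + 1   → row E = row C − 3·row D = (1, 7, −10)   [check: 7·133 − 10·93 = 1]
  13 = 13·1 + 0   → remainder 0, stop. gcd = 1 (last nonzero row E).
The gcd is 1, so 93 is invertible mod 133. The last nonzero row gives 7·133 − 10·93 = 1, so t = −10. So 93^(−1) ≡ −10 ≡ 123 (mod 133). Verify: 93 · 123 = 11439 ≡ 1 (mod 133). ✓

Final answer: 93^(−1) ≡ 123 (mod 133)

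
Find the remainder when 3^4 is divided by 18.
9

Use repeated squaring. Binary(4) = 100. Walk through the bits of the exponent 4 left-to-right: at each bit after the leading one, square the running value, then multiply by 3 if the bit is 1 (always reducing mod 18):
  bit 1 = 1 (leading): start with 3.
  bit 2 = 0: square 3^2 = 9 (mod 18).
  bit 3 = 0: square 9^2 = 81 ≡ 9 (mod 18).
Final value: 3^4 ≡ 9 (mod 18).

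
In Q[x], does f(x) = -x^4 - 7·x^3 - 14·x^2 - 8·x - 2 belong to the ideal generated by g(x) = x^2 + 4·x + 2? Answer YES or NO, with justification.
NO

In Q[x] the ideal (g) consists of all multiples of g, so f ∈ (g) iff g | f, i.e. iff the remainder of f on division by g is 0. Divide f by g (g is monic, so eliminate the leading term of the running remainder at each step):
  leading term -x^4: subtract (-x^2)·g(x) = -x^4 - 4·x^3 - 2·x^2, leaving -3·x^3 - 12·x^2 - 8·x - 2
  leading term -3·x^3: subtract (-3·x)·g(x) = -3·x^3 - 12·x^2 - 6·x, leaving -2·x - 2
The remainder r(x) = -2·x - 2 ≠ 0 (and deg r < deg g), so g ∤ f, i.e. f ∉ (g).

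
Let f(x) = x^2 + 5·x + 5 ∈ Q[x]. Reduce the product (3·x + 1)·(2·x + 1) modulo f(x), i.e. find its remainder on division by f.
a · b ≡ -25·x - 29 (mod f(x))

First multiply in Q[x] without reducing: a · b = 6·x^2 + 5·x + 1. Now divide by f(x) = x^2 + 5·x + 5, eliminating the leading term at each step:
  leading term 6·x^2: subtract (6)·f(x) = 6·x^2 + 30·x + 30, leaving -25·x - 29
The degree is now < 2, so this is the remainder. Hence a · b ≡ -25·x - 29 in Q[x]/(f).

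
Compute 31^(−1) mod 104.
Apply the extended Euclidean algorithm to (104, 31), tracking rows (r, s, t) with s·104 + t·31 = r. Each division r_prev = q·r_cur + r_new produces the new row as (previous row) − q·(current row):
  row A: (104, 1, 0)   [1·104 + 0·31 = 104]
  row B: (31, 0, 1)   [0·104 + 1·31 = 31]
  104 = 3·31 + 11   → row C = row A − 3·row B = (11, 1, −3)   [check: 1·104 − 3·31 = 11]
  31 = 2·11 + 9   → row D = row B − 2·row C = (9, −2, 7)   [check: −2·104 + 7·31 = 9]
  11 = 1·9 + 2   → row E = row C − 1·row D = (2, 3, −10)   [check: 3·104 − 10·31 = 2]
  9 = 4·2 + 1   → row F = row D − 4·row E = (1, −14, 47)   [check: −14·104 + 47·31 = 1]
  2 = 2·1 + 0   → remainder 0, stop. gcd = 1 (last nonzero row F).
The gcd is 1, so 31 is invertible mod 104. The last nonzero row gives −14·104 + 47·31 = 1, so t = 47. So 31^(−1) ≡ 47 (mod 104). Verify: 31 · 47 = 1457 ≡ 1 (mod 104). ✓

Final answer: 31^(−1) ≡ 47 (mod 104)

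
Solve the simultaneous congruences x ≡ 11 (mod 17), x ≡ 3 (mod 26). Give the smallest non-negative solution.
x ≡ 419 (mod 442); the representative in [0, 442) is 419

The moduli 17, 26 are pairwise coprime, so by the CRT there is a unique solution mod 17·26 = 442.
Solve by successive substitution. Start with x ≡ 11 (mod 17).
  Combine with x ≡ 3 (mod 26): write x = 11 + 17·t and require 11 + 17·t ≡ 3 (mod 26), i.e. 17·t ≡ 3 − 11 ≡ 18 (mod 26). Since 17^(−1) ≡ 23 (mod 26), t ≡ 23·18 ≡ 24 (mod 26). So x ≡ 11 + 17·24 = 419 (mod 442).
Unique solution in [0, 442): x = 419.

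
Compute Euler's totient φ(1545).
φ(1545) = 816

φ is multiplicative, with φ(p^e) = p^e − p^(e−1). Factorise 1545 = 3 · 5 · 103. Then
  φ(1545) = (3 − 1) · (5 − 1) · (103 − 1) = 2 · 4 · 102 = 816.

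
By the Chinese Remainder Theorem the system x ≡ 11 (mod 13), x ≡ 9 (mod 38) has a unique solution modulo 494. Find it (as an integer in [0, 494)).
The moduli 13, 38 are pairwise coprime, so by the CRT there is a unique solution mod 13·38 = 494.
Solve by successive substitution. Start with x ≡ 11 (mod 13).
  Combine with x ≡ 9 (mod 38): write x = 11 + 13·t and require 11 + 13·t ≡ 9 (mod 38), i.e. 13·t ≡ 9 − 11 ≡ 36 (mod 38). Since 13^(−1) ≡ 3 (mod 38), t ≡ 3·36 ≡ 32 (mod 38). So x ≡ 11 + 13·32 = 427 (mod 494).
Unique solution in [0, 494): x = 427.

Final answer: x ≡ 427 (mod 494); the representative in [0, 494) is 427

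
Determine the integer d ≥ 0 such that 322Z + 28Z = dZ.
In the PID Z, (a, b) is generated by gcd(a, b). Compute gcd(322, 28) with the extended Euclidean algorithm, tracking rows (r, s, t) with s·322 + t·28 = r:
  row A: (322, 1, 0)   [1·322 + 0·28 = 322]
  row B: (28, 0, 1)   [0·322 + 1·28 = 28]
  322 = 11·28 + 14   → row C = row A − 11·row B = (14, 1, −11)   [check: 1·322 − 11·28 = 14]
  28 = 2·14 + 0   → remainder 0, stop. gcd = 14 (last nonzero row C).
So gcd(322, 28) = 14, with Bézout identity 1·322 − 11·28 = 14. Containment (⊇): the Bézout identity exhibits 14 as an element of (322, 28), giving (14) ⊆ (322, 28). Containment (⊆): since 14 | 322 and 14 | 28 (322 = 14·23, 28 = 14·2), every Z-linear combination of 322 and 28 is divisible by 14, so (322, 28) ⊆ (14). Therefore (322, 28) = (14), d = 14.

Final answer: (322, 28) = (14); d = 14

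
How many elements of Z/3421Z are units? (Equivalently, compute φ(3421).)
Z/3421Z has φ(3421) = 3100 units

An element a ∈ Z/3421Z is a unit iff gcd(a, 3421) = 1, so the number of units is φ(3421). φ is multiplicative, with φ(p^e) = p^e − p^(e−1). Factorise 3421 = 11 · 311. Then
  φ(3421) = (11 − 1) · (311 − 1) = 10 · 310 = 3100.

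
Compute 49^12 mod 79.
64

Use repeated squaring. Binary(12) = 1100. Walk through the bits of the exponent 12 left-to-right: at each bit after the leading one, square the running value, then multiply by 49 if the bit is 1 (always reducing mod 79):
  bit 1 = 1 (leading): start with 49.
  bit 2 = 1: square 49^2 = 2401 ≡ 31; bit is 1, so multiply 31·49 = 1519 ≡ 18 (mod 79).
  bit 3 = 0: square 18^2 = 324 ≡ 8 (mod 79).
  bit 4 = 0: square 8^2 = 64 (mod 79).
Final value: 49^12 ≡ 64 (mod 79).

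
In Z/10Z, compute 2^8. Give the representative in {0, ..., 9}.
Use repeated squaring. Binary(8) = 1000. Walk through the bits of the exponent 8 left-to-right: at each bit after the leading one, square the running value, then multiply by 2 if the bit is 1 (always reducing mod 10):
  bit 1 = 1 (leading): start with 2.
  bit 2 = 0: square 2^2 = 4 (mod 10).
  bit 3 = 0: square 4^2 = 16 ≡ 6 (mod 10).
  bit 4 = 0: square 6^2 = 36 ≡ 6 (mod 10).
Final value: 2^8 ≡ 6 (mod 10).

Final answer: 6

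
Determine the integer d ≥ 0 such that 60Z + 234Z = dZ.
In the PID Z, (a, b) is generated by gcd(a, b). Compute gcd(234, 60) with the extended Euclidean algorithm, tracking rows (r, s, t) with s·234 + t·60 = r:
  row A: (234, 1, 0)   [1·234 + 0·60 = 234]
  row B: (60, 0, 1)   [0·234 + 1·60 = 60]
  234 = 3·60 + 54   → row C = row A − 3·row B = (54, 1, −3)   [check: 1·234 − 3·60 = 54]
  60 = 1·54 + 6   → row D = row B − 1·row C = (6, −1, 4)   [check: −1·234 + 4·60 = 6]
  54 = 9·6 + 0   → remainder 0, stop. gcd = 6 (last nonzero row D).
So gcd(60, 234) = 6, with Bézout identity −1·234 + 4·60 = 6. Containment (⊇): the Bézout identity exhibits 6 as an element of (60, 234), giving (6) ⊆ (60, 234). Containment (⊆): since 6 | 60 and 6 | 234 (60 = 6·10, 234 = 6·39), every Z-linear combination of 60 and 234 is divisible by 6, so (60, 234) ⊆ (6). Therefore (60, 234) = (6), d = 6.

Final answer: (60, 234) = (6); d = 6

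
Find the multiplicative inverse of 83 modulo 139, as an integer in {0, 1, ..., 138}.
83^(−1) ≡ 67 (mod 139)

Apply the extended Euclidean algorithm to (139, 83), tracking rows (r, s, t) with s·139 + t·83 = r. Each division r_prev = q·r_cur + r_new produces the new row as (previous row) − q·(current row):
  row A: (139, 1, 0)   [1·139 + 0·83 = 139]
  row B: (83, 0, 1)   [0·139 + 1·83 = 83]
  139 = 1·83 + 56   → row C = row A − 1·row B = (56, 1, −1)   [check: 1·139 − 1·83 = 56]
  83 = 1·56 + 27   → row D = row B − 1·row C = (27, −1, 2)   [check: −1·139 + 2·83 = 27]
  56 = 2·27 + 2   → row E = row C − 2·row D = (2, 3, −5)   [check: 3·139 − 5·83 = 2]
  27 = 13·2 + 1   → row F = row D − 13·row E = (1, −40, 67)   [check: −40·139 + 67·83 = 1]
  2 = 2·1 + 0   → remainder 0, stop. gcd = 1 (last nonzero row F).
The gcd is 1, so 83 is invertible mod 139. The last nonzero row gives −40·139 + 67·83 = 1, so t = 67. So 83^(−1) ≡ 67 (mod 139). Verify: 83 · 67 = 5561 ≡ 1 (mod 139). ✓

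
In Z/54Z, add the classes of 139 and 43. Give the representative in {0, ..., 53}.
Reduce the summands first: 139 ≡ 31 (mod 54), so 139 + 43 ≡ 31 + 43 (mod 54). 31 + 43 = 74; 74 = 1·54 + 20, so (139 + 43) mod 54 = 20.

Final answer: 20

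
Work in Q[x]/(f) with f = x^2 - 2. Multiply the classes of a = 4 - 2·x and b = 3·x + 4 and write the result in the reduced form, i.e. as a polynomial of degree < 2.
a · b ≡ 4·x + 4 (mod f(x))

First multiply in Q[x] without reducing: a · b = -6·x^2 + 4·x + 16. Now divide by f(x) = x^2 - 2, eliminating the leading term at each step:
  leading term -6·x^2: subtract (-6)·f(x) = 12 - 6·x^2, leaving 4·x + 4
The degree is now < 2, so this is the remainder. Hence a · b ≡ 4·x + 4 in Q[x]/(f).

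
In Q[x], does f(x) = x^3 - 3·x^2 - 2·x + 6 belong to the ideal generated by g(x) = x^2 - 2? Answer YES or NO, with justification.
In Q[x] the ideal (g) consists of all multiples of g, so f ∈ (g) iff g | f, i.e. iff the remainder of f on division by g is 0. Divide f by g (g is monic, so eliminate the leading term of the running remainder at each step):
  leading term x^3: subtract (x)·g(x) = x^3 - 2·x, leaving 6 - 3·x^2
  leading term -3·x^2: subtract (-3)·g(x) = 6 - 3·x^2, leaving 0
The remainder is 0, so f(x) = g(x) · h(x) with h(x) = x - 3. Hence g | f, i.e. f ∈ (g).

Final answer: YES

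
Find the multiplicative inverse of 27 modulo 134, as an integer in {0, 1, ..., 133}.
27^(−1) ≡ 5 (mod 134)

Apply the extended Euclidean algorithm to (134, 27), tracking rows (r, s, t) with s·134 + t·27 = r. Each division r_prev = q·r_cur + r_new produces the new row as (previous row) − q·(current row):
  row A: (134, 1, 0)   [1·134 + 0·27 = 134]
  row B: (27, 0, 1)   [0·134 + 1·27 = 27]
  134 = 4·27 + 26   → row C = row A − 4·row B = (26, 1, −4)   [check: 1·134 − 4·27 = 26]
  27 = 1·26 + 1   → row D = row B − 1·row C = (1, −1, 5)   [check: −1·134 + 5·27 = 1]
  26 = 26·1 + 0   → remainder 0, stop. gcd = 1 (last nonzero row D).
The gcd is 1, so 27 is invertible mod 134. The last nonzero row gives −1·134 + 5·27 = 1, so t = 5. So 27^(−1) ≡ 5 (mod 134). Verify: 27 · 5 = 135 ≡ 1 (mod 134). ✓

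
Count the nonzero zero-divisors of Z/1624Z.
In Z/1624Z each nonzero element is either a unit (gcd with 1624 is 1) or a zero-divisor (gcd > 1). The number of units is φ(1624): factorise 1624 = 2^3 · 7 · 29, so φ(1624) = (2^3 − 2^2) · (7 − 1) · (29 − 1) = 4 · 6 · 28 = 672. The nonzero elements number 1624 − 1 = 1623. Hence the nonzero zero-divisors number 1623 − 672 = 951.

Final answer: Z/1624Z has 951 nonzero zero-divisors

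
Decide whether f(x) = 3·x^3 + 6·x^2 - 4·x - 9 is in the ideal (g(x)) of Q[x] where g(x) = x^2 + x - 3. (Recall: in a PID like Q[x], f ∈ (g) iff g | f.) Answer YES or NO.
NO

In Q[x] the ideal (g) consists of all multiples of g, so f ∈ (g) iff g | f, i.e. iff the remainder of f on division by g is 0. Divide f by g (g is monic, so eliminate the leading term of the running remainder at each step):
  leading term 3·x^3: subtract (3·x)·g(x) = 3·x^3 + 3·x^2 - 9·x, leaving 3·x^2 + 5·x - 9
  leading term 3·x^2: subtract (3)·g(x) = 3·x^2 + 3·x - 9, leaving 2·x
The remainder r(x) = 2·x ≠ 0 (and deg r < deg g), so g ∤ f, i.e. f ∉ (g).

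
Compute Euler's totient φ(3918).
φ(3918) = 1304

φ is multiplicative, with φ(p^e) = p^e − p^(e−1). Factorise 3918 = 2 · 3 · 653. Then
  φ(3918) = (2 − 1) · (3 − 1) · (653 − 1) = 1 · 2 · 652 = 1304.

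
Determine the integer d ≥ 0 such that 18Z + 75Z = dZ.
(18, 75) = (3); d = 3

In the PID Z, (a, b) is generated by gcd(a, b). Compute gcd(75, 18) with the extended Euclidean algorithm, tracking rows (r, s, t) with s·75 + t·18 = r:
  row A: (75, 1, 0)   [1·75 + 0·18 = 75]
  row B: (18, 0, 1)   [0·75 + 1·18 = 18]
  75 = 4·18 + 3   → row C = row A − 4·row B = (3, 1, −4)   [check: 1·75 − 4·18 = 3]
  18 = 6·3 + 0   → remainder 0, stop. gcd = 3 (last nonzero row C).
So gcd(18, 75) = 3, with Bézout identity 1·75 − 4·18 = 3. Containment (⊇): the Bézout identity exhibits 3 as an element of (18, 75), giving (3) ⊆ (18, 75). Containment (⊆): since 3 | 18 and 3 | 75 (18 = 3·6, 75 = 3·25), every Z-linear combination of 18 and 75 is divisible by 3, so (18, 75) ⊆ (3). Therefore (18, 75) = (3), d = 3.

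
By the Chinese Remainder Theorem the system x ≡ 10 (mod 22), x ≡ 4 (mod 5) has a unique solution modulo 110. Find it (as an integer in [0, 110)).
x ≡ 54 (mod 110); the representative in [0, 110) is 54

The moduli 22, 5 are pairwise coprime, so by the CRT there is a unique solution mod 22·5 = 110.
Solve by successive substitution. Start with x ≡ 10 (mod 22).
  Combine with x ≡ 4 (mod 5): write x = 10 + 22·t and require 10 + 22·t ≡ 4 (mod 5), i.e. 22·t ≡ 4 − 10 ≡ 4 (mod 5). Since 22^(−1) ≡ 3 (mod 5) (22 ≡ 2 (mod 5)), t ≡ 3·4 ≡ 2 (mod 5). So x ≡ 10 + 22·2 = 54 (mod 110).
Unique solution in [0, 110): x = 54.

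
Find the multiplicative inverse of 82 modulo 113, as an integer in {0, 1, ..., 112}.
82^(−1) ≡ 51 (mod 113)

Apply the extended Euclidean algorithm to (113, 82), tracking rows (r, s, t) with s·113 + t·82 = r. Each division r_prev = q·r_cur + r_new produces the new row as (previous row) − q·(current row):
  row A: (113, 1, 0)   [1·113 + 0·82 = 113]
  row B: (82, 0, 1)   [0·113 + 1·82 = 82]
  113 = 1·82 + 31   → row C = row A − 1·row B = (31, 1, −1)   [check: 1·113 − 1·82 = 31]
  82 = 2·31 + 20   → row D = row B − 2·row C = (20, −2, 3)   [check: −2·113 + 3·82 = 20]
  31 = 1·20 + 11   → row E = row C − 1·row D = (11, 3, −4)   [check: 3·113 − 4·82 = 11]
  20 = 1·11 + 9   → row F = row D − 1·row E = (9, −5, 7)   [check: −5·113 + 7·82 = 9]
  11 = 1·9 + 2   → row G = row E − 1·row F = (2, 8, −11)   [check: 8·113 − 11·82 = 2]
  9 = 4·2 + 1   → row H = row F − 4·row G = (1, −37, 51)   [check: −37·113 + 51·82 = 1]
  2 = 2·1 + 0   → remainder 0, stop. gcd = 1 (last nonzero row H).
The gcd is 1, so 82 is invertible mod 113. The last nonzero row gives −37·113 + 51·82 = 1, so t = 51. So 82^(−1) ≡ 51 (mod 113). Verify: 82 · 51 = 4182 ≡ 1 (mod 113). ✓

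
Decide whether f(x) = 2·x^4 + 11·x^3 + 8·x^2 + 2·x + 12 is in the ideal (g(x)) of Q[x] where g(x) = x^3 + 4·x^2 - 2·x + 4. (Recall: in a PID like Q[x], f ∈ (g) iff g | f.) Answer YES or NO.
YES

In Q[x] the ideal (g) consists of all multiples of g, so f ∈ (g) iff g | f, i.e. iff the remainder of f on division by g is 0. Divide f by g (g is monic, so eliminate the leading term of the running remainder at each step):
  leading term 2·x^4: subtract (2·x)·g(x) = 2·x^4 + 8·x^3 - 4·x^2 + 8·x, leaving 3·x^3 + 12·x^2 - 6·x + 12
  leading term 3·x^3: subtract (3)·g(x) = 3·x^3 + 12·x^2 - 6·x + 12, leaving 0
The remainder is 0, so f(x) = g(x) · h(x) with h(x) = 2·x + 3. Hence g | f, i.e. f ∈ (g).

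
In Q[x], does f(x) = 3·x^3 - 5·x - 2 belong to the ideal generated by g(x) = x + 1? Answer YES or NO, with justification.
YES

In Q[x] the ideal (g) consists of all multiples of g, so f ∈ (g) iff g | f, i.e. iff the remainder of f on division by g is 0. Divide f by g (g is monic, so eliminate the leading term of the running remainder at each step):
  leading term 3·x^3: subtract (3·x^2)·g(x) = 3·x^3 + 3·x^2, leaving -3·x^2 - 5·x - 2
  leading term -3·x^2: subtract (-3·x)·g(x) = -3·x^2 - 3·x, leaving -2·x - 2
  leading term -2·x: subtract (-2)·g(x) = -2·x - 2, leaving 0
The remainder is 0, so f(x) = g(x) · h(x) with h(x) = 3·x^2 - 3·x - 2. Hence g | f, i.e. f ∈ (g).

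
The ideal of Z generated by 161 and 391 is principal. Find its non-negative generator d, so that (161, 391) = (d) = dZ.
(161, 391) = (23); d = 23

In the PID Z, (a, b) is generated by gcd(a, b). Compute gcd(391, 161) with the extended Euclidean algorithm, tracking rows (r, s, t) with s·391 + t·161 = r:
  row A: (391, 1, 0)   [1·391 + 0·161 = 391]
  row B: (161, 0, 1)   [0·391 + 1·161 = 161]
  391 = 2·161 + 69   → row C = row A − 2·row B = (69, 1, −2)   [check: 1·391 − 2·161 = 69]
  161 = 2·69 + 23   → row D = row B − 2·row C = (23, −2, 5)   [check: −2·391 + 5·161 = 23]
  69 = 3·23 + 0   → remainder 0, stop. gcd = 23 (last nonzero row D).
So gcd(161, 391) = 23, with Bézout identity −2·391 + 5·161 = 23. Containment (⊇): the Bézout identity exhibits 23 as an element of (161, 391), giving (23) ⊆ (161, 391). Containment (⊆): since 23 | 161 and 23 | 391 (161 = 23·7, 391 = 23·17), every Z-linear combination of 161 and 391 is divisible by 23, so (161, 391) ⊆ (23). Therefore (161, 391) = (23), d = 23.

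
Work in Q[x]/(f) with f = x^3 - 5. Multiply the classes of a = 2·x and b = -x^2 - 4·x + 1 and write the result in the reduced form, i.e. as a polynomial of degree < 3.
First multiply in Q[x] without reducing: a · b = -2·x^3 - 8·x^2 + 2·x. Now divide by f(x) = x^3 - 5, eliminating the leading term at each step:
  leading term -2·x^3: subtract (-2)·f(x) = 10 - 2·x^3, leaving -8·x^2 + 2·x - 10
The degree is now < 3, so this is the remainder. Hence a · b ≡ -8·x^2 + 2·x - 10 in Q[x]/(f).

Final answer: a · b ≡ -8·x^2 + 2·x - 10 (mod f(x))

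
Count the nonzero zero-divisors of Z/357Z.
In Z/357Z each nonzero element is either a unit (gcd with 357 is 1) or a zero-divisor (gcd > 1). The number of units is φ(357): factorise 357 = 3 · 7 · 17, so φ(357) = (3 − 1) · (7 − 1) · (17 − 1) = 2 · 6 · 16 = 192. The nonzero elements number 357 − 1 = 356. Hence the nonzero zero-divisors number 356 − 192 = 164.

Final answer: Z/357Z has 164 nonzero zero-divisors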